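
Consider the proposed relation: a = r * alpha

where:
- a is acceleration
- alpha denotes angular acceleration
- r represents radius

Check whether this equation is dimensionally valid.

Yes

a (acceleration) has dimensions [L T^-2].
alpha (angular acceleration) has dimensions [T^-2].
r (radius) has dimensions [L].

Left side: [L T^-2]
Right side: [L T^-2]

Both sides have the same dimensions, so the equation is dimensionally consistent.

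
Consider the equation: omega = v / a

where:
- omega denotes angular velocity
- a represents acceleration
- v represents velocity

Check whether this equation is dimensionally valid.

No

omega (angular velocity) has dimensions [T^-1].
a (acceleration) has dimensions [L T^-2].
v (velocity) has dimensions [L T^-1].

Left side: [T^-1]
Right side: [T]

The two sides have different dimensions, so the equation is NOT dimensionally consistent.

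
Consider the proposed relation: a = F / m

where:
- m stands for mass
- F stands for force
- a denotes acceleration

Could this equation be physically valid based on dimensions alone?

Yes

m (mass) has dimensions [M].
F (force) has dimensions [L M T^-2].
a (acceleration) has dimensions [L T^-2].

Left side: [L T^-2]
Right side: [L T^-2]

Both sides have the same dimensions, so the equation is dimensionally consistent.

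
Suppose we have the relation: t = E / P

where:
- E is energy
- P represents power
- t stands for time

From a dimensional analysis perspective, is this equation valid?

Yes

E (energy) has dimensions [L^2 M T^-2].
P (power) has dimensions [L^2 M T^-3].
t (time) has dimensions [T].

Left side: [T]
Right side: [T]

Both sides have the same dimensions, so the equation is dimensionally consistent.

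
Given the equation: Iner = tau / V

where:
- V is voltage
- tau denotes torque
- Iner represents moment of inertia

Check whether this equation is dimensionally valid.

No

V (voltage) has dimensions [I^-1 L^2 M T^-3].
tau (torque) has dimensions [L^2 M T^-2].
Iner (moment of inertia) has dimensions [L^2 M].

Left side: [L^2 M]
Right side: [I T]

The two sides have different dimensions, so the equation is NOT dimensionally consistent.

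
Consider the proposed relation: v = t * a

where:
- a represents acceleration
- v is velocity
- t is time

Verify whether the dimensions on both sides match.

Yes

a (acceleration) has dimensions [L T^-2].
v (velocity) has dimensions [L T^-1].
t (time) has dimensions [T].

Left side: [L T^-1]
Right side: [L T^-1]

Both sides have the same dimensions, so the equation is dimensionally consistent.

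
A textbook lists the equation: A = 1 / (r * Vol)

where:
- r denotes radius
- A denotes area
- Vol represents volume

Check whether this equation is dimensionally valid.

No

r (radius) has dimensions [L].
A (area) has dimensions [L^2].
Vol (volume) has dimensions [L^3].

Left side: [L^2]
Right side: [L^-4]

The two sides have different dimensions, so the equation is NOT dimensionally consistent.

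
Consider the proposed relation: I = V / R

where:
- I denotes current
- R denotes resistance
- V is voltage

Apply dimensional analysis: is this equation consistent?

Yes

I (current) has dimensions [I].
R (resistance) has dimensions [I^-2 L^2 M T^-3].
V (voltage) has dimensions [I^-1 L^2 M T^-3].

Left side: [I]
Right side: [I]

Both sides have the same dimensions, so the equation is dimensionally consistent.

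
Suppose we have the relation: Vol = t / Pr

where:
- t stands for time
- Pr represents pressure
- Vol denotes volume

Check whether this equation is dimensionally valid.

No

t (time) has dimensions [T].
Pr (pressure) has dimensions [L^-1 M T^-2].
Vol (volume) has dimensions [L^3].

Left side: [L^3]
Right side: [L M^-1 T^3]

The two sides have different dimensions, so the equation is NOT dimensionally consistent.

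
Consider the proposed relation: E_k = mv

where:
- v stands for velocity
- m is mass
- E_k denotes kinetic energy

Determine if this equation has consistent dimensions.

No

v (velocity) has dimensions [L T^-1].
m (mass) has dimensions [M].
E_k (kinetic energy) has dimensions [L^2 M T^-2].

Left side: [L^2 M T^-2]
Right side: [L M T^-1]

The two sides have different dimensions, so the equation is NOT dimensionally consistent.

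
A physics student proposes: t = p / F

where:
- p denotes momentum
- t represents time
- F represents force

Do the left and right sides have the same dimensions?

Yes

p (momentum) has dimensions [L M T^-1].
t (time) has dimensions [T].
F (force) has dimensions [L M T^-2].

Left side: [T]
Right side: [T]

Both sides have the same dimensions, so the equation is dimensionally consistent.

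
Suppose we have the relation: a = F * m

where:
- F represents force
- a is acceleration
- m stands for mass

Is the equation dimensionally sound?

No

F (force) has dimensions [L M T^-2].
a (acceleration) has dimensions [L T^-2].
m (mass) has dimensions [M].

Left side: [L T^-2]
Right side: [L M^2 T^-2]

The two sides have different dimensions, so the equation is NOT dimensionally consistent.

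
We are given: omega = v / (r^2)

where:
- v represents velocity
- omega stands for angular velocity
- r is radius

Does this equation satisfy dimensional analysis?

No

v (velocity) has dimensions [L T^-1].
omega (angular velocity) has dimensions [T^-1].
r (radius) has dimensions [L].

Left side: [T^-1]
Right side: [L^-1 T^-1]

The two sides have different dimensions, so the equation is NOT dimensionally consistent.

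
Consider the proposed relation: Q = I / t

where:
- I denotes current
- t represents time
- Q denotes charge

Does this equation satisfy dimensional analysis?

No

I (current) has dimensions [I].
t (time) has dimensions [T].
Q (charge) has dimensions [I T].

Left side: [I T]
Right side: [I T^-1]

The two sides have different dimensions, so the equation is NOT dimensionally consistent.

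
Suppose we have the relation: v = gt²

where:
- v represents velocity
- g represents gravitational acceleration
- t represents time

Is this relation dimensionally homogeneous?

No

v (velocity) has dimensions [L T^-1].
g (gravitational acceleration) has dimensions [L T^-2].
t (time) has dimensions [T].

Left side: [L T^-1]
Right side: [L]

The two sides have different dimensions, so the equation is NOT dimensionally consistent.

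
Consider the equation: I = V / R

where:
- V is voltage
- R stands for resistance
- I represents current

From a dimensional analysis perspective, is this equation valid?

Yes

V (voltage) has dimensions [I^-1 L^2 M T^-3].
R (resistance) has dimensions [I^-2 L^2 M T^-3].
I (current) has dimensions [I].

Left side: [I]
Right side: [I]

Both sides have the same dimensions, so the equation is dimensionally consistent.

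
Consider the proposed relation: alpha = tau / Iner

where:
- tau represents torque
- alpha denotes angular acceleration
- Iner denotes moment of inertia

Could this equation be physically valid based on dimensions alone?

Yes

tau (torque) has dimensions [L^2 M T^-2].
alpha (angular acceleration) has dimensions [T^-2].
Iner (moment of inertia) has dimensions [L^2 M].

Left side: [T^-2]
Right side: [T^-2]

Both sides have the same dimensions, so the equation is dimensionally consistent.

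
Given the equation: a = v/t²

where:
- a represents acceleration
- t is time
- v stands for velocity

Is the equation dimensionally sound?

No

a (acceleration) has dimensions [L T^-2].
t (time) has dimensions [T].
v (velocity) has dimensions [L T^-1].

Left side: [L T^-2]
Right side: [L T^-3]

The two sides have different dimensions, so the equation is NOT dimensionally consistent.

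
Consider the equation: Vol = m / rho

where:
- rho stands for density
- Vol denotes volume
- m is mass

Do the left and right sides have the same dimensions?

Yes

rho (density) has dimensions [L^-3 M].
Vol (volume) has dimensions [L^3].
m (mass) has dimensions [M].

Left side: [L^3]
Right side: [L^3]

Both sides have the same dimensions, so the equation is dimensionally consistent.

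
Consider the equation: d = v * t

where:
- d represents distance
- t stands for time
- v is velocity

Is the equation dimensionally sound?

Yes

d (distance) has dimensions [L].
t (time) has dimensions [T].
v (velocity) has dimensions [L T^-1].

Left side: [L]
Right side: [L]

Both sides have the same dimensions, so the equation is dimensionally consistent.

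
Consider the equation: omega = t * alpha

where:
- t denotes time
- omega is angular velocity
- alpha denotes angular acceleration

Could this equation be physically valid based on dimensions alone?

Yes

t (time) has dimensions [T].
omega (angular velocity) has dimensions [T^-1].
alpha (angular acceleration) has dimensions [T^-2].

Left side: [T^-1]
Right side: [T^-1]

Both sides have the same dimensions, so the equation is dimensionally consistent.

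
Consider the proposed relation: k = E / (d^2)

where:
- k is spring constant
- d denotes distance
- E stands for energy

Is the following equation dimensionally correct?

Yes

k (spring constant) has dimensions [M T^-2].
d (distance) has dimensions [L].
E (energy) has dimensions [L^2 M T^-2].

Left side: [M T^-2]
Right side: [M T^-2]

Both sides have the same dimensions, so the equation is dimensionally consistent.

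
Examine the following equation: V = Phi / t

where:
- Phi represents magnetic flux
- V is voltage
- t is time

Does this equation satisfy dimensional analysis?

Yes

Phi (magnetic flux) has dimensions [I^-1 L^2 M T^-2].
V (voltage) has dimensions [I^-1 L^2 M T^-3].
t (time) has dimensions [T].

Left side: [I^-1 L^2 M T^-3]
Right side: [I^-1 L^2 M T^-3]

Both sides have the same dimensions, so the equation is dimensionally consistent.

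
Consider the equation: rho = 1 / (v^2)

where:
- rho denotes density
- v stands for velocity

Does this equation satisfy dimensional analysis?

No

rho (density) has dimensions [L^-3 M].
v (velocity) has dimensions [L T^-1].

Left side: [L^-3 M]
Right side: [L^-2 T^2]

The two sides have different dimensions, so the equation is NOT dimensionally consistent.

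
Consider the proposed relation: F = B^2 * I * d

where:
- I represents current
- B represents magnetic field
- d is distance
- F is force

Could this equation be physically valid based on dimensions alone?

No

I (current) has dimensions [I].
B (magnetic field) has dimensions [I^-1 M T^-2].
d (distance) has dimensions [L].
F (force) has dimensions [L M T^-2].

Left side: [L M T^-2]
Right side: [I^-1 L M^2 T^-4]

The two sides have different dimensions, so the equation is NOT dimensionally consistent.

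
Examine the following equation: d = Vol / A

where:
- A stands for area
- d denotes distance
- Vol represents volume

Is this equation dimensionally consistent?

Yes

A (area) has dimensions [L^2].
d (distance) has dimensions [L].
Vol (volume) has dimensions [L^3].

Left side: [L]
Right side: [L]

Both sides have the same dimensions, so the equation is dimensionally consistent.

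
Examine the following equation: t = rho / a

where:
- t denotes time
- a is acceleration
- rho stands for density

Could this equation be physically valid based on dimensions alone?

No

t (time) has dimensions [T].
a (acceleration) has dimensions [L T^-2].
rho (density) has dimensions [L^-3 M].

Left side: [T]
Right side: [L^-4 M T^2]

The two sides have different dimensions, so the equation is NOT dimensionally consistent.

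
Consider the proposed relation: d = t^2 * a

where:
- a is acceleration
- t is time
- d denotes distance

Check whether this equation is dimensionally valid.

Yes

a (acceleration) has dimensions [L T^-2].
t (time) has dimensions [T].
d (distance) has dimensions [L].

Left side: [L]
Right side: [L]

Both sides have the same dimensions, so the equation is dimensionally consistent.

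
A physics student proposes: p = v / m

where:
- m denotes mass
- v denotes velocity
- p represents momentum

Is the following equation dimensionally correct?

No

m (mass) has dimensions [M].
v (velocity) has dimensions [L T^-1].
p (momentum) has dimensions [L M T^-1].

Left side: [L M T^-1]
Right side: [L M^-1 T^-1]

The two sides have different dimensions, so the equation is NOT dimensionally consistent.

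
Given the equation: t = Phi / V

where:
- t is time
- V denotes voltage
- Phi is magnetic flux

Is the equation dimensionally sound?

Yes

t (time) has dimensions [T].
V (voltage) has dimensions [I^-1 L^2 M T^-3].
Phi (magnetic flux) has dimensions [I^-1 L^2 M T^-2].

Left side: [T]
Right side: [T]

Both sides have the same dimensions, so the equation is dimensionally consistent.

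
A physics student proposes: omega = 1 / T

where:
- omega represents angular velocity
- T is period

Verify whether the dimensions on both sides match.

Yes

omega (angular velocity) has dimensions [T^-1].
T (period) has dimensions [T].

Left side: [T^-1]
Right side: [T^-1]

Both sides have the same dimensions, so the equation is dimensionally consistent.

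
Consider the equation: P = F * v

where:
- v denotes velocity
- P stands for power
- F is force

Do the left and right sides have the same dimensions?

Yes

v (velocity) has dimensions [L T^-1].
P (power) has dimensions [L^2 M T^-3].
F (force) has dimensions [L M T^-2].

Left side: [L^2 M T^-3]
Right side: [L^2 M T^-3]

Both sides have the same dimensions, so the equation is dimensionally consistent.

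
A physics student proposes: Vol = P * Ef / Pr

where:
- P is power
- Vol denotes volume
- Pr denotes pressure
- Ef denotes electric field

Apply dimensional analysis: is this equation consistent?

No

P (power) has dimensions [L^2 M T^-3].
Vol (volume) has dimensions [L^3].
Pr (pressure) has dimensions [L^-1 M T^-2].
Ef (electric field) has dimensions [I^-1 L M T^-3].

Left side: [L^3]
Right side: [I^-1 L^4 M T^-4]

The two sides have different dimensions, so the equation is NOT dimensionally consistent.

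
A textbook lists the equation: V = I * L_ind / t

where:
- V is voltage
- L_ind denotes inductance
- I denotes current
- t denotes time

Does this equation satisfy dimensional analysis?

Yes

V (voltage) has dimensions [I^-1 L^2 M T^-3].
L_ind (inductance) has dimensions [I^-2 L^2 M T^-2].
I (current) has dimensions [I].
t (time) has dimensions [T].

Left side: [I^-1 L^2 M T^-3]
Right side: [I^-1 L^2 M T^-3]

Both sides have the same dimensions, so the equation is dimensionally consistent.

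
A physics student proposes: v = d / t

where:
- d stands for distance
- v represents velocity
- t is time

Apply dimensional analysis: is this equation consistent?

Yes

d (distance) has dimensions [L].
v (velocity) has dimensions [L T^-1].
t (time) has dimensions [T].

Left side: [L T^-1]
Right side: [L T^-1]

Both sides have the same dimensions, so the equation is dimensionally consistent.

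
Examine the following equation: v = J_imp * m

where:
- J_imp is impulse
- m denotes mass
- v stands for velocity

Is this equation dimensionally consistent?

No

J_imp (impulse) has dimensions [L M T^-1].
m (mass) has dimensions [M].
v (velocity) has dimensions [L T^-1].

Left side: [L T^-1]
Right side: [L M^2 T^-1]

The two sides have different dimensions, so the equation is NOT dimensionally consistent.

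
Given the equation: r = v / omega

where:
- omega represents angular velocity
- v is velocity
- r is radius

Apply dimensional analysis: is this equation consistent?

Yes

omega (angular velocity) has dimensions [T^-1].
v (velocity) has dimensions [L T^-1].
r (radius) has dimensions [L].

Left side: [L]
Right side: [L]

Both sides have the same dimensions, so the equation is dimensionally consistent.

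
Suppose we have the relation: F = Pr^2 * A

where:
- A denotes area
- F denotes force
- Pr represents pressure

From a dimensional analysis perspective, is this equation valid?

No

A (area) has dimensions [L^2].
F (force) has dimensions [L M T^-2].
Pr (pressure) has dimensions [L^-1 M T^-2].

Left side: [L M T^-2]
Right side: [M^2 T^-4]

The two sides have different dimensions, so the equation is NOT dimensionally consistent.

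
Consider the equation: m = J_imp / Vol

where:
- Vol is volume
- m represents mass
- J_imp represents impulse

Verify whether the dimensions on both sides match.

No

Vol (volume) has dimensions [L^3].
m (mass) has dimensions [M].
J_imp (impulse) has dimensions [L M T^-1].

Left side: [M]
Right side: [L^-2 M T^-1]

The two sides have different dimensions, so the equation is NOT dimensionally consistent.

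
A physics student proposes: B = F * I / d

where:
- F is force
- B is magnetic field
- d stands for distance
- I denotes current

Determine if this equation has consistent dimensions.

No

F (force) has dimensions [L M T^-2].
B (magnetic field) has dimensions [I^-1 M T^-2].
d (distance) has dimensions [L].
I (current) has dimensions [I].

Left side: [I^-1 M T^-2]
Right side: [I M T^-2]

The two sides have different dimensions, so the equation is NOT dimensionally consistent.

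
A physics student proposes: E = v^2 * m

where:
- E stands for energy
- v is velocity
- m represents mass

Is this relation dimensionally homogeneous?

Yes

E (energy) has dimensions [L^2 M T^-2].
v (velocity) has dimensions [L T^-1].
m (mass) has dimensions [M].

Left side: [L^2 M T^-2]
Right side: [L^2 M T^-2]

Both sides have the same dimensions, so the equation is dimensionally consistent.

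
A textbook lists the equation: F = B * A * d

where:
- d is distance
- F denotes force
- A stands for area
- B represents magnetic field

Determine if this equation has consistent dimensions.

No

d (distance) has dimensions [L].
F (force) has dimensions [L M T^-2].
A (area) has dimensions [L^2].
B (magnetic field) has dimensions [I^-1 M T^-2].

Left side: [L M T^-2]
Right side: [I^-1 L^3 M T^-2]

The two sides have different dimensions, so the equation is NOT dimensionally consistent.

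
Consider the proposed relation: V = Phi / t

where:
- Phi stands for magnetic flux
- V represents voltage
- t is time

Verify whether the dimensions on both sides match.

Yes

Phi (magnetic flux) has dimensions [I^-1 L^2 M T^-2].
V (voltage) has dimensions [I^-1 L^2 M T^-3].
t (time) has dimensions [T].

Left side: [I^-1 L^2 M T^-3]
Right side: [I^-1 L^2 M T^-3]

Both sides have the same dimensions, so the equation is dimensionally consistent.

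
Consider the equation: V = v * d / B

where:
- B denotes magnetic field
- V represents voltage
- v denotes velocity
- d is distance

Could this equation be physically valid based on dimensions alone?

No

B (magnetic field) has dimensions [I^-1 M T^-2].
V (voltage) has dimensions [I^-1 L^2 M T^-3].
v (velocity) has dimensions [L T^-1].
d (distance) has dimensions [L].

Left side: [I^-1 L^2 M T^-3]
Right side: [I L^2 M^-1 T]

The two sides have different dimensions, so the equation is NOT dimensionally consistent.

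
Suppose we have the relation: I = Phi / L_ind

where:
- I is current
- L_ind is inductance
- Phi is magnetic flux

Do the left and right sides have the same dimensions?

Yes

I (current) has dimensions [I].
L_ind (inductance) has dimensions [I^-2 L^2 M T^-2].
Phi (magnetic flux) has dimensions [I^-1 L^2 M T^-2].

Left side: [I]
Right side: [I]

Both sides have the same dimensions, so the equation is dimensionally consistent.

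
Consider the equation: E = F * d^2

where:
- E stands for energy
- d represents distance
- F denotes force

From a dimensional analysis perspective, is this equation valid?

No

E (energy) has dimensions [L^2 M T^-2].
d (distance) has dimensions [L].
F (force) has dimensions [L M T^-2].

Left side: [L^2 M T^-2]
Right side: [L^3 M T^-2]

The two sides have different dimensions, so the equation is NOT dimensionally consistent.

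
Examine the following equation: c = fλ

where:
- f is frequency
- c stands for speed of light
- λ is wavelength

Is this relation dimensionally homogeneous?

Yes

f (frequency) has dimensions [T^-1].
c (speed of light) has dimensions [L T^-1].
λ (wavelength) has dimensions [L].

Left side: [L T^-1]
Right side: [L T^-1]

Both sides have the same dimensions, so the equation is dimensionally consistent.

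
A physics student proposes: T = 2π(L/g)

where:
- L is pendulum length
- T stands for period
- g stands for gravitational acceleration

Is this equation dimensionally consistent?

No

L (pendulum length) has dimensions [L].
T (period) has dimensions [T].
g (gravitational acceleration) has dimensions [L T^-2].

Left side: [T]
Right side: [T^2]

The two sides have different dimensions, so the equation is NOT dimensionally consistent.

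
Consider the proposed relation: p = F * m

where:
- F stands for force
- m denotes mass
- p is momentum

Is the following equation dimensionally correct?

No

F (force) has dimensions [L M T^-2].
m (mass) has dimensions [M].
p (momentum) has dimensions [L M T^-1].

Left side: [L M T^-1]
Right side: [L M^2 T^-2]

The two sides have different dimensions, so the equation is NOT dimensionally consistent.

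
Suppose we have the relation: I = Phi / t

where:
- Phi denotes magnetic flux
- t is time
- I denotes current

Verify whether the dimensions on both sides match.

No

Phi (magnetic flux) has dimensions [I^-1 L^2 M T^-2].
t (time) has dimensions [T].
I (current) has dimensions [I].

Left side: [I]
Right side: [I^-1 L^2 M T^-3]

The two sides have different dimensions, so the equation is NOT dimensionally consistent.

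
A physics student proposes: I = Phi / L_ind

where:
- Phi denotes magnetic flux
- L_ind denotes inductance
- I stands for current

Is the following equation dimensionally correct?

Yes

Phi (magnetic flux) has dimensions [I^-1 L^2 M T^-2].
L_ind (inductance) has dimensions [I^-2 L^2 M T^-2].
I (current) has dimensions [I].

Left side: [I]
Right side: [I]

Both sides have the same dimensions, so the equation is dimensionally consistent.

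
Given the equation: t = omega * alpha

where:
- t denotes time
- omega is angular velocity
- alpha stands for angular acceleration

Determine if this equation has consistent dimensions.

No

t (time) has dimensions [T].
omega (angular velocity) has dimensions [T^-1].
alpha (angular acceleration) has dimensions [T^-2].

Left side: [T]
Right side: [T^-3]

The two sides have different dimensions, so the equation is NOT dimensionally consistent.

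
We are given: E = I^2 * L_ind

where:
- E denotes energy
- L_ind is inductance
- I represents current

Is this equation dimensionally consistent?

Yes

E (energy) has dimensions [L^2 M T^-2].
L_ind (inductance) has dimensions [I^-2 L^2 M T^-2].
I (current) has dimensions [I].

Left side: [L^2 M T^-2]
Right side: [L^2 M T^-2]

Both sides have the same dimensions, so the equation is dimensionally consistent.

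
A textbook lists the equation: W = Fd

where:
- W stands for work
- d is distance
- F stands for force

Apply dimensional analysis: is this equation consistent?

Yes

W (work) has dimensions [L^2 M T^-2].
d (distance) has dimensions [L].
F (force) has dimensions [L M T^-2].

Left side: [L^2 M T^-2]
Right side: [L^2 M T^-2]

Both sides have the same dimensions, so the equation is dimensionally consistent.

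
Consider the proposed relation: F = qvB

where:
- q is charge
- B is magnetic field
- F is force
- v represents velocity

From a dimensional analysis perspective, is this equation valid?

Yes

q (charge) has dimensions [I T].
B (magnetic field) has dimensions [I^-1 M T^-2].
F (force) has dimensions [L M T^-2].
v (velocity) has dimensions [L T^-1].

Left side: [L M T^-2]
Right side: [L M T^-2]

Both sides have the same dimensions, so the equation is dimensionally consistent.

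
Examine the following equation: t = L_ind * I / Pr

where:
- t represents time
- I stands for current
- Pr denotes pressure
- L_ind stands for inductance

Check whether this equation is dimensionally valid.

No

t (time) has dimensions [T].
I (current) has dimensions [I].
Pr (pressure) has dimensions [L^-1 M T^-2].
L_ind (inductance) has dimensions [I^-2 L^2 M T^-2].

Left side: [T]
Right side: [I^-1 L^3]

The two sides have different dimensions, so the equation is NOT dimensionally consistent.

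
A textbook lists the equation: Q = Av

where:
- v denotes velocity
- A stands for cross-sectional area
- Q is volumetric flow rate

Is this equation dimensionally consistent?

Yes

v (velocity) has dimensions [L T^-1].
A (cross-sectional area) has dimensions [L^2].
Q (volumetric flow rate) has dimensions [L^3 T^-1].

Left side: [L^3 T^-1]
Right side: [L^3 T^-1]

Both sides have the same dimensions, so the equation is dimensionally consistent.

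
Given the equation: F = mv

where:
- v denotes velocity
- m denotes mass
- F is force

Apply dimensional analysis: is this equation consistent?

No

v (velocity) has dimensions [L T^-1].
m (mass) has dimensions [M].
F (force) has dimensions [L M T^-2].

Left side: [L M T^-2]
Right side: [L M T^-1]

The two sides have different dimensions, so the equation is NOT dimensionally consistent.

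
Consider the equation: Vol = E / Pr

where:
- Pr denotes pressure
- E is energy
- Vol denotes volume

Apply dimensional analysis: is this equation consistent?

Yes

Pr (pressure) has dimensions [L^-1 M T^-2].
E (energy) has dimensions [L^2 M T^-2].
Vol (volume) has dimensions [L^3].

Left side: [L^3]
Right side: [L^3]

Both sides have the same dimensions, so the equation is dimensionally consistent.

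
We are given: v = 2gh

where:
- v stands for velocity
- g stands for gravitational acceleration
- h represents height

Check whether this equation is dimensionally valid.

No

v (velocity) has dimensions [L T^-1].
g (gravitational acceleration) has dimensions [L T^-2].
h (height) has dimensions [L].

Left side: [L T^-1]
Right side: [L^2 T^-2]

The two sides have different dimensions, so the equation is NOT dimensionally consistent.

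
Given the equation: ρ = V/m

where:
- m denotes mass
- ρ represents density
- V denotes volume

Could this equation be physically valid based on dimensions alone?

No

m (mass) has dimensions [M].
ρ (density) has dimensions [L^-3 M].
V (volume) has dimensions [L^3].

Left side: [L^-3 M]
Right side: [L^3 M^-1]

The two sides have different dimensions, so the equation is NOT dimensionally consistent.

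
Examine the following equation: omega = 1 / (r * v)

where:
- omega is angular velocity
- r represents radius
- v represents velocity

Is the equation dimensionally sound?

No

omega (angular velocity) has dimensions [T^-1].
r (radius) has dimensions [L].
v (velocity) has dimensions [L T^-1].

Left side: [T^-1]
Right side: [L^-2 T]

The two sides have different dimensions, so the equation is NOT dimensionally consistent.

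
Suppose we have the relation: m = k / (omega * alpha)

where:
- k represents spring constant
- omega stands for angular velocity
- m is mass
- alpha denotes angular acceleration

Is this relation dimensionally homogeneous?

No

k (spring constant) has dimensions [M T^-2].
omega (angular velocity) has dimensions [T^-1].
m (mass) has dimensions [M].
alpha (angular acceleration) has dimensions [T^-2].

Left side: [M]
Right side: [M T]

The two sides have different dimensions, so the equation is NOT dimensionally consistent.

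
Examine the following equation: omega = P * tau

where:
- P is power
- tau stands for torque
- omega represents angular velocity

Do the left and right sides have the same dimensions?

No

P (power) has dimensions [L^2 M T^-3].
tau (torque) has dimensions [L^2 M T^-2].
omega (angular velocity) has dimensions [T^-1].

Left side: [T^-1]
Right side: [L^4 M^2 T^-5]

The two sides have different dimensions, so the equation is NOT dimensionally consistent.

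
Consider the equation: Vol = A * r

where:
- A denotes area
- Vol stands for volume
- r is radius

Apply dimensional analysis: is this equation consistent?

Yes

A (area) has dimensions [L^2].
Vol (volume) has dimensions [L^3].
r (radius) has dimensions [L].

Left side: [L^3]
Right side: [L^3]

Both sides have the same dimensions, so the equation is dimensionally consistent.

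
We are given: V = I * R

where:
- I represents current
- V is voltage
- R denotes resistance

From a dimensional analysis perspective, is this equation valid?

Yes

I (current) has dimensions [I].
V (voltage) has dimensions [I^-1 L^2 M T^-3].
R (resistance) has dimensions [I^-2 L^2 M T^-3].

Left side: [I^-1 L^2 M T^-3]
Right side: [I^-1 L^2 M T^-3]

Both sides have the same dimensions, so the equation is dimensionally consistent.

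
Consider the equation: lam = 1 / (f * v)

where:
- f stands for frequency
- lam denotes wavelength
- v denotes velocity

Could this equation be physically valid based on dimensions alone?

No

f (frequency) has dimensions [T^-1].
lam (wavelength) has dimensions [L].
v (velocity) has dimensions [L T^-1].

Left side: [L]
Right side: [L^-1 T^2]

The two sides have different dimensions, so the equation is NOT dimensionally consistent.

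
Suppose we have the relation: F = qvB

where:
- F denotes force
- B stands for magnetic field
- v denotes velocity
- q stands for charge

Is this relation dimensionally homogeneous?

Yes

F (force) has dimensions [L M T^-2].
B (magnetic field) has dimensions [I^-1 M T^-2].
v (velocity) has dimensions [L T^-1].
q (charge) has dimensions [I T].

Left side: [L M T^-2]
Right side: [L M T^-2]

Both sides have the same dimensions, so the equation is dimensionally consistent.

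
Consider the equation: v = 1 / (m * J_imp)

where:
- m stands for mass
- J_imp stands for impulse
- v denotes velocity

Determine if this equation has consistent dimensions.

No

m (mass) has dimensions [M].
J_imp (impulse) has dimensions [L M T^-1].
v (velocity) has dimensions [L T^-1].

Left side: [L T^-1]
Right side: [L^-1 M^-2 T]

The two sides have different dimensions, so the equation is NOT dimensionally consistent.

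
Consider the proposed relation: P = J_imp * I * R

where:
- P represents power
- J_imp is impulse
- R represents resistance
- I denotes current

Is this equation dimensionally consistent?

No

P (power) has dimensions [L^2 M T^-3].
J_imp (impulse) has dimensions [L M T^-1].
R (resistance) has dimensions [I^-2 L^2 M T^-3].
I (current) has dimensions [I].

Left side: [L^2 M T^-3]
Right side: [I^-1 L^3 M^2 T^-4]

The two sides have different dimensions, so the equation is NOT dimensionally consistent.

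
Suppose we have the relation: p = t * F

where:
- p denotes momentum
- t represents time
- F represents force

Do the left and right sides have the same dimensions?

Yes

p (momentum) has dimensions [L M T^-1].
t (time) has dimensions [T].
F (force) has dimensions [L M T^-2].

Left side: [L M T^-1]
Right side: [L M T^-1]

Both sides have the same dimensions, so the equation is dimensionally consistent.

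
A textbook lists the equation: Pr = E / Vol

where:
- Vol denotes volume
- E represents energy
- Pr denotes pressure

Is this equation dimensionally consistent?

Yes

Vol (volume) has dimensions [L^3].
E (energy) has dimensions [L^2 M T^-2].
Pr (pressure) has dimensions [L^-1 M T^-2].

Left side: [L^-1 M T^-2]
Right side: [L^-1 M T^-2]

Both sides have the same dimensions, so the equation is dimensionally consistent.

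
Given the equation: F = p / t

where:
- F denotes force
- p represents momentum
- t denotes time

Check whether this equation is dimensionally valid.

Yes

F (force) has dimensions [L M T^-2].
p (momentum) has dimensions [L M T^-1].
t (time) has dimensions [T].

Left side: [L M T^-2]
Right side: [L M T^-2]

Both sides have the same dimensions, so the equation is dimensionally consistent.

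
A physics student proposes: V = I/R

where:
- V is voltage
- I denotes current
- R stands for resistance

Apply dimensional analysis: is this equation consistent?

No

V (voltage) has dimensions [I^-1 L^2 M T^-3].
I (current) has dimensions [I].
R (resistance) has dimensions [I^-2 L^2 M T^-3].

Left side: [I^-1 L^2 M T^-3]
Right side: [I^3 L^-2 M^-1 T^3]

The two sides have different dimensions, so the equation is NOT dimensionally consistent.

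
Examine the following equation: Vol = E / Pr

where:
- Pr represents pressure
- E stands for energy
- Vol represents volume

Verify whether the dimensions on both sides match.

Yes

Pr (pressure) has dimensions [L^-1 M T^-2].
E (energy) has dimensions [L^2 M T^-2].
Vol (volume) has dimensions [L^3].

Left side: [L^3]
Right side: [L^3]

Both sides have the same dimensions, so the equation is dimensionally consistent.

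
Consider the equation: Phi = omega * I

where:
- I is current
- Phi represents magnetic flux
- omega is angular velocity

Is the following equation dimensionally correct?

No

I (current) has dimensions [I].
Phi (magnetic flux) has dimensions [I^-1 L^2 M T^-2].
omega (angular velocity) has dimensions [T^-1].

Left side: [I^-1 L^2 M T^-2]
Right side: [I T^-1]

The two sides have different dimensions, so the equation is NOT dimensionally consistent.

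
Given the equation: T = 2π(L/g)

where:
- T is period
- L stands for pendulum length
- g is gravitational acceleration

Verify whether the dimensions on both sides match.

No

T (period) has dimensions [T].
L (pendulum length) has dimensions [L].
g (gravitational acceleration) has dimensions [L T^-2].

Left side: [T]
Right side: [T^2]

The two sides have different dimensions, so the equation is NOT dimensionally consistent.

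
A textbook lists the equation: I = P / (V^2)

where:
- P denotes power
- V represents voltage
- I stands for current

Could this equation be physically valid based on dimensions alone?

No

P (power) has dimensions [L^2 M T^-3].
V (voltage) has dimensions [I^-1 L^2 M T^-3].
I (current) has dimensions [I].

Left side: [I]
Right side: [I^2 L^-2 M^-1 T^3]

The two sides have different dimensions, so the equation is NOT dimensionally consistent.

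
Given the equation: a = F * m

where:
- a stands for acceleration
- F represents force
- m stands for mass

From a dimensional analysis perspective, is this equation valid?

No

a (acceleration) has dimensions [L T^-2].
F (force) has dimensions [L M T^-2].
m (mass) has dimensions [M].

Left side: [L T^-2]
Right side: [L M^2 T^-2]

The two sides have different dimensions, so the equation is NOT dimensionally consistent.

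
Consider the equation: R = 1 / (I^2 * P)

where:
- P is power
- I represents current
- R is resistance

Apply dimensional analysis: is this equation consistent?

No

P (power) has dimensions [L^2 M T^-3].
I (current) has dimensions [I].
R (resistance) has dimensions [I^-2 L^2 M T^-3].

Left side: [I^-2 L^2 M T^-3]
Right side: [I^-2 L^-2 M^-1 T^3]

The two sides have different dimensions, so the equation is NOT dimensionally consistent.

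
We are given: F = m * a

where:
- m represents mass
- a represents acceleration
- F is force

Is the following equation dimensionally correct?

Yes

m (mass) has dimensions [M].
a (acceleration) has dimensions [L T^-2].
F (force) has dimensions [L M T^-2].

Left side: [L M T^-2]
Right side: [L M T^-2]

Both sides have the same dimensions, so the equation is dimensionally consistent.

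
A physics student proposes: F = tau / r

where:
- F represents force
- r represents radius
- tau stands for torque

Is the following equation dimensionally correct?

Yes

F (force) has dimensions [L M T^-2].
r (radius) has dimensions [L].
tau (torque) has dimensions [L^2 M T^-2].

Left side: [L M T^-2]
Right side: [L M T^-2]

Both sides have the same dimensions, so the equation is dimensionally consistent.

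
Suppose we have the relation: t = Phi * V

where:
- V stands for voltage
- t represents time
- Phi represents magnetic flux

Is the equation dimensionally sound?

No

V (voltage) has dimensions [I^-1 L^2 M T^-3].
t (time) has dimensions [T].
Phi (magnetic flux) has dimensions [I^-1 L^2 M T^-2].

Left side: [T]
Right side: [I^-2 L^4 M^2 T^-5]

The two sides have different dimensions, so the equation is NOT dimensionally consistent.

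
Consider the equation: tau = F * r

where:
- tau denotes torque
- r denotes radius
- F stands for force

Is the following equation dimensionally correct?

Yes

tau (torque) has dimensions [L^2 M T^-2].
r (radius) has dimensions [L].
F (force) has dimensions [L M T^-2].

Left side: [L^2 M T^-2]
Right side: [L^2 M T^-2]

Both sides have the same dimensions, so the equation is dimensionally consistent.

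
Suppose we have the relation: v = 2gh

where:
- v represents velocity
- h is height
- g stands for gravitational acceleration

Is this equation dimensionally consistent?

No

v (velocity) has dimensions [L T^-1].
h (height) has dimensions [L].
g (gravitational acceleration) has dimensions [L T^-2].

Left side: [L T^-1]
Right side: [L^2 T^-2]

The two sides have different dimensions, so the equation is NOT dimensionally consistent.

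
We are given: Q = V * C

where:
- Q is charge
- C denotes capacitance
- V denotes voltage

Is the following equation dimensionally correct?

Yes

Q (charge) has dimensions [I T].
C (capacitance) has dimensions [I^2 L^-2 M^-1 T^4].
V (voltage) has dimensions [I^-1 L^2 M T^-3].

Left side: [I T]
Right side: [I T]

Both sides have the same dimensions, so the equation is dimensionally consistent.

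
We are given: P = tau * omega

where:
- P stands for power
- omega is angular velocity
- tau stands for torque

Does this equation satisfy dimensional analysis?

Yes

P (power) has dimensions [L^2 M T^-3].
omega (angular velocity) has dimensions [T^-1].
tau (torque) has dimensions [L^2 M T^-2].

Left side: [L^2 M T^-3]
Right side: [L^2 M T^-3]

Both sides have the same dimensions, so the equation is dimensionally consistent.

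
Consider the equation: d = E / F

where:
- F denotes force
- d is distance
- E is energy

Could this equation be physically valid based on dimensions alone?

Yes

F (force) has dimensions [L M T^-2].
d (distance) has dimensions [L].
E (energy) has dimensions [L^2 M T^-2].

Left side: [L]
Right side: [L]

Both sides have the same dimensions, so the equation is dimensionally consistent.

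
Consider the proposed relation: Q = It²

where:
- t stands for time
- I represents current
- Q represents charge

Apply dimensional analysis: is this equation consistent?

No

t (time) has dimensions [T].
I (current) has dimensions [I].
Q (charge) has dimensions [I T].

Left side: [I T]
Right side: [I T^2]

The two sides have different dimensions, so the equation is NOT dimensionally consistent.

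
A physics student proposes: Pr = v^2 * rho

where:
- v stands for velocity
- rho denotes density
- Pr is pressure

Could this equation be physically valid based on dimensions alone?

Yes

v (velocity) has dimensions [L T^-1].
rho (density) has dimensions [L^-3 M].
Pr (pressure) has dimensions [L^-1 M T^-2].

Left side: [L^-1 M T^-2]
Right side: [L^-1 M T^-2]

Both sides have the same dimensions, so the equation is dimensionally consistent.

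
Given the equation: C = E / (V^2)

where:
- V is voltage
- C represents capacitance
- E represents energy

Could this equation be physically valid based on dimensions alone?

Yes

V (voltage) has dimensions [I^-1 L^2 M T^-3].
C (capacitance) has dimensions [I^2 L^-2 M^-1 T^4].
E (energy) has dimensions [L^2 M T^-2].

Left side: [I^2 L^-2 M^-1 T^4]
Right side: [I^2 L^-2 M^-1 T^4]

Both sides have the same dimensions, so the equation is dimensionally consistent.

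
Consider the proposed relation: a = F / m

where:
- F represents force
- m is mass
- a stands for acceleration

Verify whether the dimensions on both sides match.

Yes

F (force) has dimensions [L M T^-2].
m (mass) has dimensions [M].
a (acceleration) has dimensions [L T^-2].

Left side: [L T^-2]
Right side: [L T^-2]

Both sides have the same dimensions, so the equation is dimensionally consistent.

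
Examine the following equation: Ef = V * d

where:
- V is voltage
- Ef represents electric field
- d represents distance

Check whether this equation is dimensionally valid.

No

V (voltage) has dimensions [I^-1 L^2 M T^-3].
Ef (electric field) has dimensions [I^-1 L M T^-3].
d (distance) has dimensions [L].

Left side: [I^-1 L M T^-3]
Right side: [I^-1 L^3 M T^-3]

The two sides have different dimensions, so the equation is NOT dimensionally consistent.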